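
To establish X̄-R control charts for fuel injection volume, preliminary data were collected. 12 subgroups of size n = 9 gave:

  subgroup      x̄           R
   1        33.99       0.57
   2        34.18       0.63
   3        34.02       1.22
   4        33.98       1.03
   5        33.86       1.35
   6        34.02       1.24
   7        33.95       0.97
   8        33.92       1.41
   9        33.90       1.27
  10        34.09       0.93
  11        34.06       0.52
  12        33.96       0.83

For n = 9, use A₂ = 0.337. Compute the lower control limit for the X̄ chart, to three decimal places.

33.658

X̄̄ = (33.99 + 34.18 + 34.02 + 33.98 + 33.86 + 34.02 + 33.95 + 33.92 + 33.90 + 34.09 + 34.06 + 33.96) / 12 = 407.9300 / 12 = 33.9942
R̄ = (0.57 + 0.63 + 1.22 + 1.03 + 1.35 + 1.24 + 0.97 + 1.41 + 1.27 + 0.93 + 0.52 + 0.83) / 12 = 11.9700 / 12 = 0.9975
LCL = X̄̄ − A₂·R̄ = 33.9942 − 0.337 × 0.9975 = 33.6580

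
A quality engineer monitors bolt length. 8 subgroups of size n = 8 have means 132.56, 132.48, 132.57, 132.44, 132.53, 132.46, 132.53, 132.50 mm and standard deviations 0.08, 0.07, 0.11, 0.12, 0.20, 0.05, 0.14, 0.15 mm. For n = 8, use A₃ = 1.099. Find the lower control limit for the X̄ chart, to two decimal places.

132.38

X̄̄ = (132.56 + 132.48 + 132.57 + 132.44 + 132.53 + 132.46 + 132.53 + 132.50) / 8 = 132.5087
s̄ = (0.08 + 0.07 + 0.11 + 0.12 + 0.20 + 0.05 + 0.14 + 0.15) / 8 = 0.1150
LCL = X̄̄ − A₃·s̄ = 132.5087 − 1.099 × 0.1150 = 132.3824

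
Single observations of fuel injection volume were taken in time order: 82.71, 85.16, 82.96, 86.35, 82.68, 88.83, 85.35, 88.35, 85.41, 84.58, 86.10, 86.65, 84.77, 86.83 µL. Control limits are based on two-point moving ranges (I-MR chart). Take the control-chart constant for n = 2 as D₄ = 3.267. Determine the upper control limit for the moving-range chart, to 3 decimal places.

Moving ranges: 2.45, 2.20, 3.39, 3.67, 6.15, 3.48, 3.00, 2.94, 0.83, 1.52, 0.55, 1.88, 2.06; M̄R̄ = 34.1200 / 13 = 2.6246
UCL_MR = D₄·M̄R̄ = 3.267 × 2.6246 = 8.5746

8.575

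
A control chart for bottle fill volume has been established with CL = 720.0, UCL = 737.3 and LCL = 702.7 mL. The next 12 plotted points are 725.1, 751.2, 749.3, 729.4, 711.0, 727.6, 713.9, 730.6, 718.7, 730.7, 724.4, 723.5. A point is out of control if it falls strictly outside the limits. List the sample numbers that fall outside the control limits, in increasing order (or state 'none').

Compare each point to [702.7, 737.3]: sample 2 = 751.2 > UCL; sample 3 = 749.3 > UCL.

2, 3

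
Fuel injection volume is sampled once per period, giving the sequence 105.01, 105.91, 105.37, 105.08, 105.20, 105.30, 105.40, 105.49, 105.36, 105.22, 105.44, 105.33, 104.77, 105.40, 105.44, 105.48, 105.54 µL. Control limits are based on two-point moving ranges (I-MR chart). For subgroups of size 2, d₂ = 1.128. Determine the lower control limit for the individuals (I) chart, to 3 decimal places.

104.661

X̄ = (105.01 + 105.91 + 105.37 + 105.08 + 105.20 + 105.30 + 105.40 + 105.49 + 105.36 + 105.22 + 105.44 + 105.33 + 104.77 + 105.40 + 105.44 + 105.48 + 105.54) / 17 = 105.3376
Moving ranges: 0.90, 0.54, 0.29, 0.12, 0.10, 0.10, 0.09, 0.13, 0.14, 0.22, 0.11, 0.56, 0.63, 0.04, 0.04, 0.06; M̄R̄ = 4.0700 / 16 = 0.2544
LCL = X̄ − 3·M̄R̄/d₂ = 105.3376 − 3 × 0.2544 / 1.128 = 104.6611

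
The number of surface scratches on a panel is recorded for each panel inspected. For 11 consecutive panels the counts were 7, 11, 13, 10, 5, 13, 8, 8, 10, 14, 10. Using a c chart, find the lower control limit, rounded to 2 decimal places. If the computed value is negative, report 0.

0.47

c̄ = (7 + 11 + 13 + 10 + 5 + 13 + 8 + 8 + 10 + 14 + 10) / 11 = 109 / 11 = 9.9091
LCL = c̄ − 3√c̄ = 9.9091 − 3 × 3.1479 = 0.4655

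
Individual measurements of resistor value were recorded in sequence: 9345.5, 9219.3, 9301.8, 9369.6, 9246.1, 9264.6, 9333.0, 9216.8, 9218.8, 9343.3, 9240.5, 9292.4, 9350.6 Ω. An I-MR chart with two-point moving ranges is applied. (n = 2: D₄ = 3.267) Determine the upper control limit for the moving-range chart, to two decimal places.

256.60

Moving ranges: 126.2, 82.5, 67.8, 123.5, 18.5, 68.4, 116.2, 2.0, 124.5, 102.8, 51.9, 58.2; M̄R̄ = 942.5000 / 12 = 78.5417
UCL_MR = D₄·M̄R̄ = 3.267 × 78.5417 = 256.5956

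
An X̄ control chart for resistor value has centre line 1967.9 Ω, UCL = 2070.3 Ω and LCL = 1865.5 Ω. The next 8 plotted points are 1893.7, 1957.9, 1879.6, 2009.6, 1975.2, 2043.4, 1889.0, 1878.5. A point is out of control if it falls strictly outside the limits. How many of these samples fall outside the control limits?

All 8 points lie within [1865.5, 2070.3].

0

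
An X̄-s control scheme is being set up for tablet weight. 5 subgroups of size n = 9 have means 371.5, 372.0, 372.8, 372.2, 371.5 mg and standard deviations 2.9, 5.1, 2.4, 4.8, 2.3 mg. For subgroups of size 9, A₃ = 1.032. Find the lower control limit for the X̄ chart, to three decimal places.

368.388

X̄̄ = (371.5 + 372.0 + 372.8 + 372.2 + 371.5) / 5 = 372.0000
s̄ = (2.9 + 5.1 + 2.4 + 4.8 + 2.3) / 5 = 3.5000
LCL = X̄̄ − A₃·s̄ = 372.0000 − 1.032 × 3.5000 = 368.3880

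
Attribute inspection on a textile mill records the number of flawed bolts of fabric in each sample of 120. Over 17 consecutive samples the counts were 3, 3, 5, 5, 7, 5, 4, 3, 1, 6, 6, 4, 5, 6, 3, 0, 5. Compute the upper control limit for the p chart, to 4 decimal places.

p̄ = Σdᵢ / (k·n) = 71 / (17 × 120) = 0.03480
UCL = p̄ + 3·√(p̄(1−p̄)/n) = 0.03480 + 3 × √(0.03480×0.96520/120) = 0.03480 + 3 × 0.01673 = 0.08500

0.0850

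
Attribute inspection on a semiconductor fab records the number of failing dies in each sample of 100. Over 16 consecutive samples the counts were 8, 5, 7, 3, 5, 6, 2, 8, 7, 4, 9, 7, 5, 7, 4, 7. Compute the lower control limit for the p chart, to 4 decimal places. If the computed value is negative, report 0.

p̄ = Σdᵢ / (k·n) = 94 / (16 × 100) = 0.05875
LCL = p̄ − 3·√(p̄(1−p̄)/n) = 0.05875 − 3 × 0.02352 = -0.01180 → 0 (negative, so LCL = 0)

0.0000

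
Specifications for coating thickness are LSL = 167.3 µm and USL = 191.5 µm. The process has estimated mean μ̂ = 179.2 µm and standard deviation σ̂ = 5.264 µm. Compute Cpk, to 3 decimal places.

0.754

Cpu = (USL − μ̂) / (3σ̂) = (191.5 − 179.2) / (3 × 5.264) = 0.7789; Cpl = (μ̂ − LSL) / (3σ̂) = (179.2 − 167.3) / (3 × 5.264) = 0.7535; Cpk = min(Cpu, Cpl) = 0.7535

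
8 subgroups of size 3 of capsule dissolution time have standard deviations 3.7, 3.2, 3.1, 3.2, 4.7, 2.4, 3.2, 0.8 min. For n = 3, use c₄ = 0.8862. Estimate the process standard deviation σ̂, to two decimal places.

3.43

s̄ = (3.7 + 3.2 + 3.1 + 3.2 + 4.7 + 2.4 + 3.2 + 0.8) / 8 = 3.0375
σ̂ = s̄ / c₄ = 3.0375 / 0.8862 = 3.4276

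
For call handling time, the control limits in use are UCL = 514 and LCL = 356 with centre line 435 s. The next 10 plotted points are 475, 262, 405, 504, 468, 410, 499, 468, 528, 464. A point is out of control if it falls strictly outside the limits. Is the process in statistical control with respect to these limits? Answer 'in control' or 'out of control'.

Compare each point to [356, 514]: sample 2 = 262 < LCL; sample 9 = 528 > UCL.

out of control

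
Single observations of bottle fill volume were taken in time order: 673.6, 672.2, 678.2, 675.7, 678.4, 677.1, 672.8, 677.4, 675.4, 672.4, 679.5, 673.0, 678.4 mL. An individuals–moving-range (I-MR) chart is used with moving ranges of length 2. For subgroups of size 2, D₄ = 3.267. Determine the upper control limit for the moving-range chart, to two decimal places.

Moving ranges: 1.4, 6.0, 2.5, 2.7, 1.3, 4.3, 4.6, 2.0, 3.0, 7.1, 6.5, 5.4; M̄R̄ = 46.8000 / 12 = 3.9000
UCL_MR = D₄·M̄R̄ = 3.267 × 3.9000 = 12.7413

12.74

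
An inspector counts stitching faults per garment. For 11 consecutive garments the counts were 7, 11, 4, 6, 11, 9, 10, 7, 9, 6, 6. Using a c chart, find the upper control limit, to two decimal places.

c̄ = (7 + 11 + 4 + 6 + 11 + 9 + 10 + 7 + 9 + 6 + 6) / 11 = 86 / 11 = 7.8182
UCL = c̄ + 3√c̄ = 7.8182 + 3 × √7.8182 = 7.8182 + 3 × 2.7961 = 16.2065

16.21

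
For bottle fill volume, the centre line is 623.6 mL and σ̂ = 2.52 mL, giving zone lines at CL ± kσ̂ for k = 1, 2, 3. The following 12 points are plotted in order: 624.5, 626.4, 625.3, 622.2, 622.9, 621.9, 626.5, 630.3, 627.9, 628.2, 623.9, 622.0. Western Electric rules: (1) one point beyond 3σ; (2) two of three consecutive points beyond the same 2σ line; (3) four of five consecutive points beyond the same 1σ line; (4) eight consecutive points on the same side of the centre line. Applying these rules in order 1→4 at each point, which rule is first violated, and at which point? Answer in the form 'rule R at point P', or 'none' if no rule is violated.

Zone of each point (C = within 1σ̂, B = 1σ̂–2σ̂, A = 2σ̂–3σ̂, * = beyond 3σ̂; sign = side of CL): 1:+C, 2:+B, 3:+C, 4:-C, 5:-C, 6:-C, 7:+B, 8:+A, 9:+B, 10:+B, 11:+C, 12:-C
Rule 3 (four of five consecutive points beyond the same 1σ limit) is satisfied at point 10.

rule 3 at point 10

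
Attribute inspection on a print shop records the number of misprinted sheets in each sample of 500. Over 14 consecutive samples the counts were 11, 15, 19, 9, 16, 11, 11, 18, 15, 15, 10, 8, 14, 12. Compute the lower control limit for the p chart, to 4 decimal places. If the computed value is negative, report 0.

p̄ = Σdᵢ / (k·n) = 184 / (14 × 500) = 0.02629
LCL = p̄ − 3·√(p̄(1−p̄)/n) = 0.02629 − 3 × 0.00715 = 0.00482

0.0048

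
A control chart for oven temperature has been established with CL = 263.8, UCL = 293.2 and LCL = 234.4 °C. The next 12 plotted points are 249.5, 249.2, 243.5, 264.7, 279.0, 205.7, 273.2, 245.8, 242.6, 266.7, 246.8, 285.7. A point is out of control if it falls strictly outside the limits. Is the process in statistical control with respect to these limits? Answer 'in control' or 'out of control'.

out of control

Compare each point to [234.4, 293.2]: sample 6 = 205.7 < LCL.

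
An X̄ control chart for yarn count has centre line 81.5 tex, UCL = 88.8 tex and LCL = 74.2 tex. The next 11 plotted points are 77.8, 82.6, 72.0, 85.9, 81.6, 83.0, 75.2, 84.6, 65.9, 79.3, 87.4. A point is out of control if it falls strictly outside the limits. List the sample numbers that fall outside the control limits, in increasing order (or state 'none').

3, 9

Compare each point to [74.2, 88.8]: sample 3 = 72.0 < LCL; sample 9 = 65.9 < LCL.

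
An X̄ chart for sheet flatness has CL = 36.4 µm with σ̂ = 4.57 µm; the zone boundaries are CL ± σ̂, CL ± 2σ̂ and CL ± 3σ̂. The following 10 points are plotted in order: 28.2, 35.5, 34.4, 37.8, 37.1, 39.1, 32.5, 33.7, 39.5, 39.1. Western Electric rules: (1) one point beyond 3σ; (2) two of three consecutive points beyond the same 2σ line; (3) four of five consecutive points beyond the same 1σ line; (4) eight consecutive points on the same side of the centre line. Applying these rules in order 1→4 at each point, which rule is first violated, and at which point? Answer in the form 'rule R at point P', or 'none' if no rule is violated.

Zone of each point (C = within 1σ̂, B = 1σ̂–2σ̂, A = 2σ̂–3σ̂, * = beyond 3σ̂; sign = side of CL): 1:-B, 2:-C, 3:-C, 4:+C, 5:+C, 6:+C, 7:-C, 8:-C, 9:+C, 10:+C
No rule fires across all 10 points.

none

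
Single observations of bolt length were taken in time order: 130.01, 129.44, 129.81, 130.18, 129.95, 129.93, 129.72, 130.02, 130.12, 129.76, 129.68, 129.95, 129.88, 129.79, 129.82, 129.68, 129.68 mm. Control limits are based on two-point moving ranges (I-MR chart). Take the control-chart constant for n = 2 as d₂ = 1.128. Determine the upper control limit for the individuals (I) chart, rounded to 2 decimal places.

X̄ = (130.01 + 129.44 + 129.81 + 130.18 + 129.95 + 129.93 + 129.72 + 130.02 + 130.12 + 129.76 + 129.68 + 129.95 + 129.88 + 129.79 + 129.82 + 129.68 + 129.68) / 17 = 129.8482
Moving ranges: 0.57, 0.37, 0.37, 0.23, 0.02, 0.21, 0.30, 0.10, 0.36, 0.08, 0.27, 0.07, 0.09, 0.03, 0.14, 0.00; M̄R̄ = 3.2100 / 16 = 0.2006
UCL = X̄ + 3·M̄R̄/d₂ = 129.8482 + 3 × 0.2006 / 1.128 = 130.3818

130.38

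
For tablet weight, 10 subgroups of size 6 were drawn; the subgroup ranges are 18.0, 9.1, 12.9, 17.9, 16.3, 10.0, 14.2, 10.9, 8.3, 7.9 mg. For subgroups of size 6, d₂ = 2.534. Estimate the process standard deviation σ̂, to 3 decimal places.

R̄ = (18.0 + 9.1 + 12.9 + 17.9 + 16.3 + 10.0 + 14.2 + 10.9 + 8.3 + 7.9) / 10 = 12.5500
σ̂ = R̄ / d₂ = 12.5500 / 2.534 = 4.9526

4.953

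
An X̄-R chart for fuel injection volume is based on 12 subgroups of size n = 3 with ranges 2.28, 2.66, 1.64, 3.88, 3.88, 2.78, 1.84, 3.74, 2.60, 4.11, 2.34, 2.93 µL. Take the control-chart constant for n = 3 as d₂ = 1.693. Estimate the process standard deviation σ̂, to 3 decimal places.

1.707

R̄ = (2.28 + 2.66 + 1.64 + 3.88 + 3.88 + 2.78 + 1.84 + 3.74 + 2.60 + 4.11 + 2.34 + 2.93) / 12 = 2.8900
σ̂ = R̄ / d₂ = 2.8900 / 1.693 = 1.7070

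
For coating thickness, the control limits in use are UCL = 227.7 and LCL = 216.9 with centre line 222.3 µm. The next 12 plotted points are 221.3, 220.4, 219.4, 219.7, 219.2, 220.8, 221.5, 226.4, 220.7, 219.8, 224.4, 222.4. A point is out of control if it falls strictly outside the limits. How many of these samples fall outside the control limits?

All 12 points lie within [216.9, 227.7].

0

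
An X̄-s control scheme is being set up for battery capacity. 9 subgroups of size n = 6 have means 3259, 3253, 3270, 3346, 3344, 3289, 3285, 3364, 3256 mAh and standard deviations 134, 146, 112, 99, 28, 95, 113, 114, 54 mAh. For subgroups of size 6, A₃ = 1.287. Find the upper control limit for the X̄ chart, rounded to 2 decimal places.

X̄̄ = (3259 + 3253 + 3270 + 3346 + 3344 + 3289 + 3285 + 3364 + 3256) / 9 = 3296.2222
s̄ = (134 + 146 + 112 + 99 + 28 + 95 + 113 + 114 + 54) / 9 = 99.4444
UCL = X̄̄ + A₃·s̄ = 3296.2222 + 1.287 × 99.4444 = 3424.2072

3424.21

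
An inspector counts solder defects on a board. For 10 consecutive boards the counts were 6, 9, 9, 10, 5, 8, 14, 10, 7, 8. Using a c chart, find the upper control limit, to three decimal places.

17.398

c̄ = (6 + 9 + 9 + 10 + 5 + 8 + 14 + 10 + 7 + 8) / 10 = 86 / 10 = 8.6000
UCL = c̄ + 3√c̄ = 8.6000 + 3 × √8.6000 = 8.6000 + 3 × 2.9326 = 17.3977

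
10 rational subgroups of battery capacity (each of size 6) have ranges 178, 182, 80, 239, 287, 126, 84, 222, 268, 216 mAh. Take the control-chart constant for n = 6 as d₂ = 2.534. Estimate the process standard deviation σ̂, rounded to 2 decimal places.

R̄ = (178 + 182 + 80 + 239 + 287 + 126 + 84 + 222 + 268 + 216) / 10 = 188.2000
σ̂ = R̄ / d₂ = 188.2000 / 2.534 = 74.2699

74.27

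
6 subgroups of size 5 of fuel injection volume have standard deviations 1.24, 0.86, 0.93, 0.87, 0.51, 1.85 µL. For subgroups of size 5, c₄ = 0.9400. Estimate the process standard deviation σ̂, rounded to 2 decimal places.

1.11

s̄ = (1.24 + 0.86 + 0.93 + 0.87 + 0.51 + 1.85) / 6 = 1.0433
σ̂ = s̄ / c₄ = 1.0433 / 0.9400 = 1.1099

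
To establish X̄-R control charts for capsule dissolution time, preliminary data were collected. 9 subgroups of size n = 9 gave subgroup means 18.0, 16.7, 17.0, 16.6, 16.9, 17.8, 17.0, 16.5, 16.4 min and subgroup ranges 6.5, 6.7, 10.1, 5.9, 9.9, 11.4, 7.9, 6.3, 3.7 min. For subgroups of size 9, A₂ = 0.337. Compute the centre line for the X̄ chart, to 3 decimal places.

X̄̄ = (18.0 + 16.7 + 17.0 + 16.6 + 16.9 + 17.8 + 17.0 + 16.5 + 16.4) / 9 = 152.9000 / 9 = 16.9889
CL = X̄̄ = 16.9889

16.989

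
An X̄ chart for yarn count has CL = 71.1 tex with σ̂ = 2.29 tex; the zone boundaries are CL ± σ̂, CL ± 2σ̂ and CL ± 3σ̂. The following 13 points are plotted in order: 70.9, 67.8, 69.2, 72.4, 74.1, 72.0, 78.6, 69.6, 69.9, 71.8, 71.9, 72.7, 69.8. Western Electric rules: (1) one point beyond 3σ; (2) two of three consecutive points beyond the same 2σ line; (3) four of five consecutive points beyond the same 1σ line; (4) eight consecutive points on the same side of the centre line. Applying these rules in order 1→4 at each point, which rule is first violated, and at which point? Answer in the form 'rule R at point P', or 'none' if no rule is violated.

rule 1 at point 7

Zone of each point (C = within 1σ̂, B = 1σ̂–2σ̂, A = 2σ̂–3σ̂, * = beyond 3σ̂; sign = side of CL): 1:-C, 2:-B, 3:-C, 4:+C, 5:+B, 6:+C, 7:+*, 8:-C, 9:-C, 10:+C, 11:+C, 12:+C, 13:-C
Rule 1 (one point beyond the 3σ limits) is satisfied at point 7.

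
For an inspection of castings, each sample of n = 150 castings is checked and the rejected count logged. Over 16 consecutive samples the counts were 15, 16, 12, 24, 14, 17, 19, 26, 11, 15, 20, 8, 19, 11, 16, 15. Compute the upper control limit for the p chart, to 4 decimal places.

p̄ = Σdᵢ / (k·n) = 258 / (16 × 150) = 0.10750
UCL = p̄ + 3·√(p̄(1−p̄)/n) = 0.10750 + 3 × √(0.10750×0.89250/150) = 0.10750 + 3 × 0.02529 = 0.18337

0.1834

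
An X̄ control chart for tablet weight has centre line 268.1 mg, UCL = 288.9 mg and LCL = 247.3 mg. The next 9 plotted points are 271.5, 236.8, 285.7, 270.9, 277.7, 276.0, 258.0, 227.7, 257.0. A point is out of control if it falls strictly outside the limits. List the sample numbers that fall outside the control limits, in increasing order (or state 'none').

2, 8

Compare each point to [247.3, 288.9]: sample 2 = 236.8 < LCL; sample 8 = 227.7 < LCL.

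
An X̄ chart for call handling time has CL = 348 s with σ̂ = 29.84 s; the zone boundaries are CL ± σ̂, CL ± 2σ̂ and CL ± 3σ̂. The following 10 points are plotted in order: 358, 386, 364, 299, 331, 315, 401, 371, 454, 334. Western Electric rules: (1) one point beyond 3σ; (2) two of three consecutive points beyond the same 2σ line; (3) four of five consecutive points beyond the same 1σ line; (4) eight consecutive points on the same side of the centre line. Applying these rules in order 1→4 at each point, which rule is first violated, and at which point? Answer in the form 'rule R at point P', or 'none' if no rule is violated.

rule 1 at point 9

Zone of each point (C = within 1σ̂, B = 1σ̂–2σ̂, A = 2σ̂–3σ̂, * = beyond 3σ̂; sign = side of CL): 1:+C, 2:+B, 3:+C, 4:-B, 5:-C, 6:-B, 7:+B, 8:+C, 9:+*, 10:-C
Rule 1 (one point beyond the 3σ limits) is satisfied at point 9.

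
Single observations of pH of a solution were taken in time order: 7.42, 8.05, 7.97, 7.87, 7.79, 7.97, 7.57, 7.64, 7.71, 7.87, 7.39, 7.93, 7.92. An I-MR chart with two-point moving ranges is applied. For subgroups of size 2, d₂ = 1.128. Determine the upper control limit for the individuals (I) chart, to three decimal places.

X̄ = (7.42 + 8.05 + 7.97 + 7.87 + 7.79 + 7.97 + 7.57 + 7.64 + 7.71 + 7.87 + 7.39 + 7.93 + 7.92) / 13 = 7.7769
Moving ranges: 0.63, 0.08, 0.10, 0.08, 0.18, 0.40, 0.07, 0.07, 0.16, 0.48, 0.54, 0.01; M̄R̄ = 2.8000 / 12 = 0.2333
UCL = X̄ + 3·M̄R̄/d₂ = 7.7769 + 3 × 0.2333 / 1.128 = 8.3975

8.397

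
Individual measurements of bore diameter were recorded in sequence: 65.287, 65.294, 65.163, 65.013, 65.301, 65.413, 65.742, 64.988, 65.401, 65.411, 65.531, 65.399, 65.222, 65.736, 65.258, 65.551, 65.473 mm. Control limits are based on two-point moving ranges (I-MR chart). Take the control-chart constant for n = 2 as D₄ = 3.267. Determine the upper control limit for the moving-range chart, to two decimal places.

0.81

Moving ranges: 0.007, 0.131, 0.150, 0.288, 0.112, 0.329, 0.754, 0.413, 0.010, 0.120, 0.132, 0.177, 0.514, 0.478, 0.293, 0.078; M̄R̄ = 3.9860 / 16 = 0.2491
UCL_MR = D₄·M̄R̄ = 3.267 × 0.2491 = 0.8139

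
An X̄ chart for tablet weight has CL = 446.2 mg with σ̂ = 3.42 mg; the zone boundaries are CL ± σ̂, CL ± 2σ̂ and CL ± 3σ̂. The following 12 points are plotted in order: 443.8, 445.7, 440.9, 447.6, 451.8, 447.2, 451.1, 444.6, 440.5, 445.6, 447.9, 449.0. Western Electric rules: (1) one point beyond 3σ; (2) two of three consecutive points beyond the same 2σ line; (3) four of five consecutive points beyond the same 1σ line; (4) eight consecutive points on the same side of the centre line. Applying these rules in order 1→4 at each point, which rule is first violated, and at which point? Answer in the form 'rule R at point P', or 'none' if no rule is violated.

Zone of each point (C = within 1σ̂, B = 1σ̂–2σ̂, A = 2σ̂–3σ̂, * = beyond 3σ̂; sign = side of CL): 1:-C, 2:-C, 3:-B, 4:+C, 5:+B, 6:+C, 7:+B, 8:-C, 9:-B, 10:-C, 11:+C, 12:+C
No rule fires across all 12 points.

none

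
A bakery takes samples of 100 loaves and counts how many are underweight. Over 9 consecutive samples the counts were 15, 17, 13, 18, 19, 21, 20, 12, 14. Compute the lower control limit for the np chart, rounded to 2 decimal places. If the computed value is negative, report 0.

p̄ = Σdᵢ / (k·n) = 149 / (9 × 100) = 0.16556
LCL = np̄ − 3·√(np̄(1−p̄)) = 16.5556 − 3 × 3.7168 = 5.4051

5.41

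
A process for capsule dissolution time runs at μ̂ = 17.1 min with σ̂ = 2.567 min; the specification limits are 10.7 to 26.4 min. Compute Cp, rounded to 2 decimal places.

Cp = (USL − LSL) / (6σ̂) = (26.4 − 10.7) / (6 × 2.567) = 15.7000 / 15.4020 = 1.0193

1.02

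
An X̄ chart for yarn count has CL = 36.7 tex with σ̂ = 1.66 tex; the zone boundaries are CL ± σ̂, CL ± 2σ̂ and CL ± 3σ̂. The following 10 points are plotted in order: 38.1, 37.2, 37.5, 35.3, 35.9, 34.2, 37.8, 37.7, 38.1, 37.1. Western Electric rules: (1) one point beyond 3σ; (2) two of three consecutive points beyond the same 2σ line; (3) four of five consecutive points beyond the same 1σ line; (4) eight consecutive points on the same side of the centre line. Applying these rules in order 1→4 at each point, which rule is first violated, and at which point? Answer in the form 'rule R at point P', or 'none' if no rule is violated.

none

Zone of each point (C = within 1σ̂, B = 1σ̂–2σ̂, A = 2σ̂–3σ̂, * = beyond 3σ̂; sign = side of CL): 1:+C, 2:+C, 3:+C, 4:-C, 5:-C, 6:-B, 7:+C, 8:+C, 9:+C, 10:+C
No rule fires across all 10 points.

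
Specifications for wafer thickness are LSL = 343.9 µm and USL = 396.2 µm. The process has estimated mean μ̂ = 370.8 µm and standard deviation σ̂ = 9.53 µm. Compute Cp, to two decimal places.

Cp = (USL − LSL) / (6σ̂) = (396.2 − 343.9) / (6 × 9.53) = 52.3000 / 57.1800 = 0.9147

0.91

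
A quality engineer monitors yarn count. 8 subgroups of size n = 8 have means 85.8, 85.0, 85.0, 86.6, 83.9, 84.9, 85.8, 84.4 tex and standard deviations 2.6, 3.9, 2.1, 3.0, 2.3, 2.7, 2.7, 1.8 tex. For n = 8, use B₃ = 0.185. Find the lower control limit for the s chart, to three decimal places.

0.488

s̄ = (2.6 + 3.9 + 2.1 + 3.0 + 2.3 + 2.7 + 2.7 + 1.8) / 8 = 2.6375
LCL_s = B₃·s̄ = 0.185 × 2.6375 = 0.4879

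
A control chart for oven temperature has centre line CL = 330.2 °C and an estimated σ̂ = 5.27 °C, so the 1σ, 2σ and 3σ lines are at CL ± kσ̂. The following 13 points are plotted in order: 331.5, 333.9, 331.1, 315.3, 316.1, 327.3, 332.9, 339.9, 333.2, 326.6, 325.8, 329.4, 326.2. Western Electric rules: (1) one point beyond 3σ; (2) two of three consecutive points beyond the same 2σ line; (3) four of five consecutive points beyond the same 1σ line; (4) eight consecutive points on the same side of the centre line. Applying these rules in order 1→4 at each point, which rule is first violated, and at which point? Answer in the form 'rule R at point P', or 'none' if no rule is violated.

rule 2 at point 5

Zone of each point (C = within 1σ̂, B = 1σ̂–2σ̂, A = 2σ̂–3σ̂, * = beyond 3σ̂; sign = side of CL): 1:+C, 2:+C, 3:+C, 4:-A, 5:-A, 6:-C, 7:+C, 8:+B, 9:+C, 10:-C, 11:-C, 12:-C, 13:-C
Rule 2 (two of three consecutive points beyond the same 2σ limit) is satisfied at point 5.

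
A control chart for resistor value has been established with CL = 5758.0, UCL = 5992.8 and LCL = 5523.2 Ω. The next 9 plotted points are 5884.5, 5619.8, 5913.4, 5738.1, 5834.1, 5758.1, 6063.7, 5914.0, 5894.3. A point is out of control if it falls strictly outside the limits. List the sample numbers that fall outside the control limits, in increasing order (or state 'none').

7

Compare each point to [5523.2, 5992.8]: sample 7 = 6063.7 > UCL.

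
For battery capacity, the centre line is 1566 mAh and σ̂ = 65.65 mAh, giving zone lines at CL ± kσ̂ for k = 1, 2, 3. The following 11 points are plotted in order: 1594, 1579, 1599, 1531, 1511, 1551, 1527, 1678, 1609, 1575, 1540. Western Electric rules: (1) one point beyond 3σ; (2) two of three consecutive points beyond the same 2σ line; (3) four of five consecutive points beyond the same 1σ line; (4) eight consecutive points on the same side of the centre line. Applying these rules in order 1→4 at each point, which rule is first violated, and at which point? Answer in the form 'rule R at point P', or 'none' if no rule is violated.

Zone of each point (C = within 1σ̂, B = 1σ̂–2σ̂, A = 2σ̂–3σ̂, * = beyond 3σ̂; sign = side of CL): 1:+C, 2:+C, 3:+C, 4:-C, 5:-C, 6:-C, 7:-C, 8:+B, 9:+C, 10:+C, 11:-C
No rule fires across all 11 points.

none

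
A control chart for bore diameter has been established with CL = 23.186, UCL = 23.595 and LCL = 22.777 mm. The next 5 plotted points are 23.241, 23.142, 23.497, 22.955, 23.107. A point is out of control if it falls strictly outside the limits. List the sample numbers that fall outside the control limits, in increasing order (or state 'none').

none

All 5 points lie within [22.777, 23.595].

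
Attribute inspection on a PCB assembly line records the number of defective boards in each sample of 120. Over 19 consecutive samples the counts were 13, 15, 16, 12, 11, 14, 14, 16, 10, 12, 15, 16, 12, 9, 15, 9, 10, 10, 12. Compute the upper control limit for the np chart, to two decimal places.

p̄ = Σdᵢ / (k·n) = 241 / (19 × 120) = 0.10570
UCL = np̄ + 3·√(np̄(1−p̄)) = 12.6842 + 3 × √(12.6842×0.89430) = 12.6842 + 3 × 3.3680 = 22.7882

22.79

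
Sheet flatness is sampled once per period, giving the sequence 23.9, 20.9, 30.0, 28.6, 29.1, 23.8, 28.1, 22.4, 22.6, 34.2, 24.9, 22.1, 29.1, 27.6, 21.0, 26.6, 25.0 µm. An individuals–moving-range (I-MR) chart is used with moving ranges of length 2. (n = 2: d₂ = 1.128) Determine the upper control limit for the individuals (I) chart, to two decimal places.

X̄ = (23.9 + 20.9 + 30.0 + 28.6 + 29.1 + 23.8 + 28.1 + 22.4 + 22.6 + 34.2 + 24.9 + 22.1 + 29.1 + 27.6 + 21.0 + 26.6 + 25.0) / 17 = 25.8765
Moving ranges: 3.0, 9.1, 1.4, 0.5, 5.3, 4.3, 5.7, 0.2, 11.6, 9.3, 2.8, 7.0, 1.5, 6.6, 5.6, 1.6; M̄R̄ = 75.5000 / 16 = 4.7188
UCL = X̄ + 3·M̄R̄/d₂ = 25.8765 + 3 × 4.7188 / 1.128 = 38.4263

38.43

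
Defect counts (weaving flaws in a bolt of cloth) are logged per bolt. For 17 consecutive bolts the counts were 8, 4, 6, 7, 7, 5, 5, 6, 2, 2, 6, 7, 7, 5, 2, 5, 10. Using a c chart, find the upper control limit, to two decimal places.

12.58

c̄ = (8 + 4 + 6 + 7 + 7 + 5 + 5 + 6 + 2 + 2 + 6 + 7 + 7 + 5 + 2 + 5 + 10) / 17 = 94 / 17 = 5.5294
UCL = c̄ + 3√c̄ = 5.5294 + 3 × √5.5294 = 5.5294 + 3 × 2.3515 = 12.5838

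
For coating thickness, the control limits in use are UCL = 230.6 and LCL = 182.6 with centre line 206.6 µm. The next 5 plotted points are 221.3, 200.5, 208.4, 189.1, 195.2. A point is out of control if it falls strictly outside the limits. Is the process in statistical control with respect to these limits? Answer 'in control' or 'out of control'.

All 5 points lie within [182.6, 230.6].

in control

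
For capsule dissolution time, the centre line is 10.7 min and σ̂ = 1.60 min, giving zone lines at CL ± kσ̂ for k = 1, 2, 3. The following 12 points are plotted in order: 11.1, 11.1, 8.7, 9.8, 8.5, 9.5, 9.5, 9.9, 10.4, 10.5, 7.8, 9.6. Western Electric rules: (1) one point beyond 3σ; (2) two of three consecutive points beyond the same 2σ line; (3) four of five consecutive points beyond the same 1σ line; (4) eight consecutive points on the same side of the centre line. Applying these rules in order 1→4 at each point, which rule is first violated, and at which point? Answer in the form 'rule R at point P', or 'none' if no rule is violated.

Zone of each point (C = within 1σ̂, B = 1σ̂–2σ̂, A = 2σ̂–3σ̂, * = beyond 3σ̂; sign = side of CL): 1:+C, 2:+C, 3:-B, 4:-C, 5:-B, 6:-C, 7:-C, 8:-C, 9:-C, 10:-C, 11:-B, 12:-C
Rule 4 (eight consecutive points on the same side of the centre line) is satisfied at point 10.

rule 4 at point 10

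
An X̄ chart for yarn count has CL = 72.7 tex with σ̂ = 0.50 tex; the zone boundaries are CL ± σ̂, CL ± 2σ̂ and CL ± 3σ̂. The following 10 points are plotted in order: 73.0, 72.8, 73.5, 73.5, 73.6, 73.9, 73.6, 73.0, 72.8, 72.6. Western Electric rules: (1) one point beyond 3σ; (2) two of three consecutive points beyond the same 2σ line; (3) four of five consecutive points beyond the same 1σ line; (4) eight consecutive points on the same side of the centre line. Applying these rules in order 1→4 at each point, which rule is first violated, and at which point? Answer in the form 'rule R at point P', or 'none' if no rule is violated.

Zone of each point (C = within 1σ̂, B = 1σ̂–2σ̂, A = 2σ̂–3σ̂, * = beyond 3σ̂; sign = side of CL): 1:+C, 2:+C, 3:+B, 4:+B, 5:+B, 6:+A, 7:+B, 8:+C, 9:+C, 10:-C
Rule 3 (four of five consecutive points beyond the same 1σ limit) is satisfied at point 6.

rule 3 at point 6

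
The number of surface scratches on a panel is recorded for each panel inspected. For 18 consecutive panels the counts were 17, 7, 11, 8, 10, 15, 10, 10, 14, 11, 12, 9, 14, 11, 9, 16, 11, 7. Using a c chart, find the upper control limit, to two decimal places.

c̄ = (17 + 7 + 11 + 8 + 10 + 15 + 10 + 10 + 14 + 11 + 12 + 9 + 14 + 11 + 9 + 16 + 11 + 7) / 18 = 202 / 18 = 11.2222
UCL = c̄ + 3√c̄ = 11.2222 + 3 × √11.2222 = 11.2222 + 3 × 3.3500 = 21.2721

21.27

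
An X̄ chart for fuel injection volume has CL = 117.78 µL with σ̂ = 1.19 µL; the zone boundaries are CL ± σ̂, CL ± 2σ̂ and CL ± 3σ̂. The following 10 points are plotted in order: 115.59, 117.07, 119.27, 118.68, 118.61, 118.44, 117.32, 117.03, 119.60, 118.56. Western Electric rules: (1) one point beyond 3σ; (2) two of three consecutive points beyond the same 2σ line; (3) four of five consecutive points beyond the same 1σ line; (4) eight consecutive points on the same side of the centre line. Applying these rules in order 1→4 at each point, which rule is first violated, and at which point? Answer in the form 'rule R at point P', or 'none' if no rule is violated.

Zone of each point (C = within 1σ̂, B = 1σ̂–2σ̂, A = 2σ̂–3σ̂, * = beyond 3σ̂; sign = side of CL): 1:-B, 2:-C, 3:+B, 4:+C, 5:+C, 6:+C, 7:-C, 8:-C, 9:+B, 10:+C
No rule fires across all 10 points.

none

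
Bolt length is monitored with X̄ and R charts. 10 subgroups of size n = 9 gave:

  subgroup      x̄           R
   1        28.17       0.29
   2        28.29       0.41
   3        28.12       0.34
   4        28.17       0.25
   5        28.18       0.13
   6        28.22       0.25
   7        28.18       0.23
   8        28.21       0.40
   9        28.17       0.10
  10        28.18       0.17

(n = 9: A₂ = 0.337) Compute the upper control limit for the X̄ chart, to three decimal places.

28.276

X̄̄ = (28.17 + 28.29 + 28.12 + 28.17 + 28.18 + 28.22 + 28.18 + 28.21 + 28.17 + 28.18) / 10 = 281.8900 / 10 = 28.1890
R̄ = (0.29 + 0.41 + 0.34 + 0.25 + 0.13 + 0.25 + 0.23 + 0.40 + 0.10 + 0.17) / 10 = 2.5700 / 10 = 0.2570
UCL = X̄̄ + A₂·R̄ = 28.1890 + 0.337 × 0.2570 = 28.2756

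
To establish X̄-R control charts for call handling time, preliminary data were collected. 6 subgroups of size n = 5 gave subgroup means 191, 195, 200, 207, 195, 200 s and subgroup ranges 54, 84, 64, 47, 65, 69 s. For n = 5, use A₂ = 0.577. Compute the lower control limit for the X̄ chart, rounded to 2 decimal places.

X̄̄ = (191 + 195 + 200 + 207 + 195 + 200) / 6 = 1188.0000 / 6 = 198.0000
R̄ = (54 + 84 + 64 + 47 + 65 + 69) / 6 = 383.0000 / 6 = 63.8333
LCL = X̄̄ − A₂·R̄ = 198.0000 − 0.577 × 63.8333 = 161.1682

161.17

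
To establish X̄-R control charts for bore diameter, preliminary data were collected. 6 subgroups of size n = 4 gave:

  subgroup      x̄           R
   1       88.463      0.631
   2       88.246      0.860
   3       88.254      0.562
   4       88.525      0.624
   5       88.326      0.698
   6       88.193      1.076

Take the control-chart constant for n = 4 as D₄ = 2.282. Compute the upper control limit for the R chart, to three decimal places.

1.693

R̄ = (0.631 + 0.860 + 0.562 + 0.624 + 0.698 + 1.076) / 6 = 4.4510 / 6 = 0.7418
UCL_R = D₄·R̄ = 2.282 × 0.7418 = 1.6929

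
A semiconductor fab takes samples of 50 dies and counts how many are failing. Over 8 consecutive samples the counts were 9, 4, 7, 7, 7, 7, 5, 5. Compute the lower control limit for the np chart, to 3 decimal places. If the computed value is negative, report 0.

p̄ = Σdᵢ / (k·n) = 51 / (8 × 50) = 0.12750
LCL = np̄ − 3·√(np̄(1−p̄)) = 6.3750 − 3 × 2.3584 = -0.7003 → 0 (negative, so LCL = 0)

0.000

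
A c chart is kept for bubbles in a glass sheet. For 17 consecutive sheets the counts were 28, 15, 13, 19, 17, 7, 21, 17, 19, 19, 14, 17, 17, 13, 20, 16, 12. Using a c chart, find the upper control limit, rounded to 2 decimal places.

c̄ = (28 + 15 + 13 + 19 + 17 + 7 + 21 + 17 + 19 + 19 + 14 + 17 + 17 + 13 + 20 + 16 + 12) / 17 = 284 / 17 = 16.7059
UCL = c̄ + 3√c̄ = 16.7059 + 3 × √16.7059 = 16.7059 + 3 × 4.0873 = 28.9677

28.97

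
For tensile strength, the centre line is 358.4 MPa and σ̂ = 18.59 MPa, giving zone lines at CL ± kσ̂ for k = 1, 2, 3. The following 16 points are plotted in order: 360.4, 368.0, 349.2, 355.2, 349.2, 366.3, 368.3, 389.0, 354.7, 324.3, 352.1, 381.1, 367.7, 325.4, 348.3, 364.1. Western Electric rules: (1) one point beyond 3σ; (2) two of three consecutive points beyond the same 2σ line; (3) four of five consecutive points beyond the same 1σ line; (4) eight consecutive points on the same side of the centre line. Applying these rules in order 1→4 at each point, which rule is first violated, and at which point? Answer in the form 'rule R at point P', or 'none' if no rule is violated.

none

Zone of each point (C = within 1σ̂, B = 1σ̂–2σ̂, A = 2σ̂–3σ̂, * = beyond 3σ̂; sign = side of CL): 1:+C, 2:+C, 3:-C, 4:-C, 5:-C, 6:+C, 7:+C, 8:+B, 9:-C, 10:-B, 11:-C, 12:+B, 13:+C, 14:-B, 15:-C, 16:+C
No rule fires across all 16 points.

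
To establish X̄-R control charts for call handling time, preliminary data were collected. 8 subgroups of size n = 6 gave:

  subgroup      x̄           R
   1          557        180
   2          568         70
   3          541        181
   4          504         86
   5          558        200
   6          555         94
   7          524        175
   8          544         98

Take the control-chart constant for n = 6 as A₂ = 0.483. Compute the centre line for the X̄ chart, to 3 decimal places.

543.875

X̄̄ = (557 + 568 + 541 + 504 + 558 + 555 + 524 + 544) / 8 = 4351.0000 / 8 = 543.8750
CL = X̄̄ = 543.8750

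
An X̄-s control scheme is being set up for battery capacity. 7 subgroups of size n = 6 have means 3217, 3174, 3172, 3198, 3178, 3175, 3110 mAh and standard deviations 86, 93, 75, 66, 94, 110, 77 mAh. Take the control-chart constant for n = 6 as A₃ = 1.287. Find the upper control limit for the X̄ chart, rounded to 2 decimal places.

3285.36

X̄̄ = (3217 + 3174 + 3172 + 3198 + 3178 + 3175 + 3110) / 7 = 3174.8571
s̄ = (86 + 93 + 75 + 66 + 94 + 110 + 77) / 7 = 85.8571
UCL = X̄̄ + A₃·s̄ = 3174.8571 + 1.287 × 85.8571 = 3285.3553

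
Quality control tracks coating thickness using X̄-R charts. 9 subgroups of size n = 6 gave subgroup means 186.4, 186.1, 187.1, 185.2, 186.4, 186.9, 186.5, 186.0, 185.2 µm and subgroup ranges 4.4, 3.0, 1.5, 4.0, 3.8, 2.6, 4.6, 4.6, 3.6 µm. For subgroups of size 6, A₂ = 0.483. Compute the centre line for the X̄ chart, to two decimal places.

186.20

X̄̄ = (186.4 + 186.1 + 187.1 + 185.2 + 186.4 + 186.9 + 186.5 + 186.0 + 185.2) / 9 = 1675.8000 / 9 = 186.2000
CL = X̄̄ = 186.2000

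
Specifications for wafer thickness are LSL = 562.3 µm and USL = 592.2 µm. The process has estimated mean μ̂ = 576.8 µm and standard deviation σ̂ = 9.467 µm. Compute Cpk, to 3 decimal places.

Cpu = (USL − μ̂) / (3σ̂) = (592.2 − 576.8) / (3 × 9.467) = 0.5422; Cpl = (μ̂ − LSL) / (3σ̂) = (576.8 − 562.3) / (3 × 9.467) = 0.5105; Cpk = min(Cpu, Cpl) = 0.5105

0.511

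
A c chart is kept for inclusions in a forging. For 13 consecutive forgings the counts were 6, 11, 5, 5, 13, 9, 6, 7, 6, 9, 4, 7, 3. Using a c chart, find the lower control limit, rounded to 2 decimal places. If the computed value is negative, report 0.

0.00

c̄ = (6 + 11 + 5 + 5 + 13 + 9 + 6 + 7 + 6 + 9 + 4 + 7 + 3) / 13 = 91 / 13 = 7.0000
LCL = c̄ − 3√c̄ = 7.0000 − 3 × 2.6458 = -0.9373 → 0 (cannot be negative)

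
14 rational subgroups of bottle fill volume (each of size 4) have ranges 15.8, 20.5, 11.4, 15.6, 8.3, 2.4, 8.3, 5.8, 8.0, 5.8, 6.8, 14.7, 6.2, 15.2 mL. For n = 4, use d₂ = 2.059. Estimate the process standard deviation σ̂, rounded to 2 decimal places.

5.02

R̄ = (15.8 + 20.5 + 11.4 + 15.6 + 8.3 + 2.4 + 8.3 + 5.8 + 8.0 + 5.8 + 6.8 + 14.7 + 6.2 + 15.2) / 14 = 10.3429
σ̂ = R̄ / d₂ = 10.3429 / 2.059 = 5.0232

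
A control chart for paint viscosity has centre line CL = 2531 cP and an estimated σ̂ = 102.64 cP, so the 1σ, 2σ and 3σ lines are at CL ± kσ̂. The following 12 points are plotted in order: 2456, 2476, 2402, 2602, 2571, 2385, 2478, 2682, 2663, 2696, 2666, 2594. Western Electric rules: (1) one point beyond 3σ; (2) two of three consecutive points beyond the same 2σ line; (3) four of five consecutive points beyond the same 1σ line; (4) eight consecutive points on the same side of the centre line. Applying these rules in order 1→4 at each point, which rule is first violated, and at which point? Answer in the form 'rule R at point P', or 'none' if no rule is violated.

rule 3 at point 11

Zone of each point (C = within 1σ̂, B = 1σ̂–2σ̂, A = 2σ̂–3σ̂, * = beyond 3σ̂; sign = side of CL): 1:-C, 2:-C, 3:-B, 4:+C, 5:+C, 6:-B, 7:-C, 8:+B, 9:+B, 10:+B, 11:+B, 12:+C
Rule 3 (four of five consecutive points beyond the same 1σ limit) is satisfied at point 11.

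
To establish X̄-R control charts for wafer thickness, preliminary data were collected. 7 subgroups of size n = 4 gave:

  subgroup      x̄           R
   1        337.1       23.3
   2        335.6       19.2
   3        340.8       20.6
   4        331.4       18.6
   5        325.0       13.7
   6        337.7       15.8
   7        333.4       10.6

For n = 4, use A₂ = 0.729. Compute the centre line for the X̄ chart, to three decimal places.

334.429

X̄̄ = (337.1 + 335.6 + 340.8 + 331.4 + 325.0 + 337.7 + 333.4) / 7 = 2341.0000 / 7 = 334.4286
CL = X̄̄ = 334.4286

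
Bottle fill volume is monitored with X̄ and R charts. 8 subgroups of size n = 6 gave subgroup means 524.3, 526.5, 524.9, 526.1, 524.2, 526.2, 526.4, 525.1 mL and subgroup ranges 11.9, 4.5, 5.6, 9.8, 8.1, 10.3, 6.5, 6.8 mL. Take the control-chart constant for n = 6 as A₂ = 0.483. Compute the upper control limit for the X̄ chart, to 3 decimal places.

X̄̄ = (524.3 + 526.5 + 524.9 + 526.1 + 524.2 + 526.2 + 526.4 + 525.1) / 8 = 4203.7000 / 8 = 525.4625
R̄ = (11.9 + 4.5 + 5.6 + 9.8 + 8.1 + 10.3 + 6.5 + 6.8) / 8 = 63.5000 / 8 = 7.9375
UCL = X̄̄ + A₂·R̄ = 525.4625 + 0.483 × 7.9375 = 529.2963

529.296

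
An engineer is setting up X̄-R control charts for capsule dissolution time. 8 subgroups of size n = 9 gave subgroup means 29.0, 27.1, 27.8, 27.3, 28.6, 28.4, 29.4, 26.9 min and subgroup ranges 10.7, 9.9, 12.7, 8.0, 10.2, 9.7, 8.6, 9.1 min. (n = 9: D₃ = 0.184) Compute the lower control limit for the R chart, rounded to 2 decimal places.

R̄ = (10.7 + 9.9 + 12.7 + 8.0 + 10.2 + 9.7 + 8.6 + 9.1) / 8 = 78.9000 / 8 = 9.8625
LCL_R = D₃·R̄ = 0.184 × 9.8625 = 1.8147

1.81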